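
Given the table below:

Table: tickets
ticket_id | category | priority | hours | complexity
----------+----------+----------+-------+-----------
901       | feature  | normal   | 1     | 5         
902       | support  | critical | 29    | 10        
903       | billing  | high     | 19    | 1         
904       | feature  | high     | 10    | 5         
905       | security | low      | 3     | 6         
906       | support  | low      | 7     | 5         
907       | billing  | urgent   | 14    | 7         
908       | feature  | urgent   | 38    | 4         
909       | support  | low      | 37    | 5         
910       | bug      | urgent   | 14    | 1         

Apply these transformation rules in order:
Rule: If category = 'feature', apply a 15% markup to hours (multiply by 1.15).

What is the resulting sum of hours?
179.35

Step 1: Records with category = 'feature' have total hours = 49
Step 2: Apply multiplier: 49 × 1.15 = 56.35
Step 3: Other records total: 123
Step 4: Final sum = 56.35 + 123 = 179.35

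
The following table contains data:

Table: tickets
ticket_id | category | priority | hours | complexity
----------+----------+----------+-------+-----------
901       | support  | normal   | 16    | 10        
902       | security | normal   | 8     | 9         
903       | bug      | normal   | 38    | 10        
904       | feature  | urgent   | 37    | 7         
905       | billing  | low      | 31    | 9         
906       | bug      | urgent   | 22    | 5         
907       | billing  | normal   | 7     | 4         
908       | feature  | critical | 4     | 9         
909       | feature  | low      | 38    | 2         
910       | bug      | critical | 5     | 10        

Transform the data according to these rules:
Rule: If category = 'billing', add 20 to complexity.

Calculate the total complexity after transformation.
115

Step 1: Count records where category = 'billing': 2
Step 2: Total bonus added: 2 × 20 = 40
Step 3: Original sum of complexity: 75
Step 4: Final sum = 75 + 40 = 115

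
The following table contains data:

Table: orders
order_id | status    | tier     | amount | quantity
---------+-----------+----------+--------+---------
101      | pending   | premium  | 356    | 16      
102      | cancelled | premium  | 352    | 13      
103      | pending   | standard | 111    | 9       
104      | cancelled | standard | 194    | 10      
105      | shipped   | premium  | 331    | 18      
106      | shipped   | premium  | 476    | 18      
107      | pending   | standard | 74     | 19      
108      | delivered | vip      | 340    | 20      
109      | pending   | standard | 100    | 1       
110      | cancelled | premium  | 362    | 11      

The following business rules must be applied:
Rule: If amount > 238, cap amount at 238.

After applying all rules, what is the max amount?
238

Step 1: Original maximum amount = 476
Step 2: Apply cap at 238
Step 3: 6 records had amount > 238 and were capped
Step 4: Maximum after transformation = 238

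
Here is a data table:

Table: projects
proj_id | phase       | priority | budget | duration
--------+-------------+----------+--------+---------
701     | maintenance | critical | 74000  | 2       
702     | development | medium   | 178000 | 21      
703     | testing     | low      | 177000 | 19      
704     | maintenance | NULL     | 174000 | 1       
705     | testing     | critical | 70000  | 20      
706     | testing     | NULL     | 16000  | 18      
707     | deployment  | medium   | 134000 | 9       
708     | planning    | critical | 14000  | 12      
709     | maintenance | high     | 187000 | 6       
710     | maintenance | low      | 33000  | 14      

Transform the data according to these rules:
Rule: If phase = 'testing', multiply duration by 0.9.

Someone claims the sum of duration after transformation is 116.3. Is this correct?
Yes, the result is correct.

Step 1: Calculate the correct sum after transformation
Step 2: Apply multiplier 0.9 to records where phase = 'testing'
Step 3: Correct result = 116.3
Step 4: Claimed result = 116.3
Step 5: 116.3 = 116.3 ✓
Conclusion: The claimed result is correct.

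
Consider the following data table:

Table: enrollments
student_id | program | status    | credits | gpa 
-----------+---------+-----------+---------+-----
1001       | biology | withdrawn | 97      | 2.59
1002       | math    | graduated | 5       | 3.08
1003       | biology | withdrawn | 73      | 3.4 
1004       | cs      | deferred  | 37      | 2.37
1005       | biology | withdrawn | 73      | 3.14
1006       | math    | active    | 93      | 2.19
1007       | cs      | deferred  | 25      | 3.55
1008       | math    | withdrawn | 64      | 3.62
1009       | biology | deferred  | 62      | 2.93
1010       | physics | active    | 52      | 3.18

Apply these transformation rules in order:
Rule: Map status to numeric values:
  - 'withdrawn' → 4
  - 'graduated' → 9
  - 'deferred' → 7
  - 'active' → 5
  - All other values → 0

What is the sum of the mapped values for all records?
56

Step 1: Apply mapping to each record
Step 2: Count by status:
  'withdrawn': 4 records × 4 = 16
  'graduated': 1 records × 9 = 9
  'deferred': 3 records × 7 = 21
  'active': 2 records × 5 = 10
Step 3: Sum all mapped values = 56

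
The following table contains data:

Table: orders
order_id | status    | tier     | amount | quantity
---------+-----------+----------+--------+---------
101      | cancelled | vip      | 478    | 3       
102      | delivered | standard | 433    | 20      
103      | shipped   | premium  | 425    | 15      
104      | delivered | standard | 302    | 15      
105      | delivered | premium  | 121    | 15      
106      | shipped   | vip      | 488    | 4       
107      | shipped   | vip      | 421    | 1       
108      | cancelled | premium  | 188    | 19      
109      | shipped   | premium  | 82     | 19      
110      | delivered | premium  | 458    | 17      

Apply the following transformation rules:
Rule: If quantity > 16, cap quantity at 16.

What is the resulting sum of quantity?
117

Step 1: 4 records have quantity > 16
Step 2: These records originally summed to 75
Step 3: After capping: 4 × 16 = 64
Step 4: Unaffected records sum: 53
Step 5: Final sum = 64 + 53 = 117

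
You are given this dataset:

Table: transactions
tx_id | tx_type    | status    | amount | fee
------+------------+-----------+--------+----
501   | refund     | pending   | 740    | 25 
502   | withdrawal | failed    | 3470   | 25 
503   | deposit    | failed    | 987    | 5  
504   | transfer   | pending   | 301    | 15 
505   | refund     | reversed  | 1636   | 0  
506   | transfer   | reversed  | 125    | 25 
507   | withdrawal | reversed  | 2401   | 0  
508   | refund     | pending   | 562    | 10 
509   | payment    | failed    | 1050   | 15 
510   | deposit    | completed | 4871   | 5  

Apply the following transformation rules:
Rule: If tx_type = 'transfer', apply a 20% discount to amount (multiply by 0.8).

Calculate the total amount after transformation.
16057.8

Step 1: Records with tx_type = 'transfer' have total amount = 426
Step 2: Apply multiplier: 426 × 0.8 = 340.8
Step 3: Other records total: 15717
Step 4: Final sum = 340.8 + 15717 = 16057.8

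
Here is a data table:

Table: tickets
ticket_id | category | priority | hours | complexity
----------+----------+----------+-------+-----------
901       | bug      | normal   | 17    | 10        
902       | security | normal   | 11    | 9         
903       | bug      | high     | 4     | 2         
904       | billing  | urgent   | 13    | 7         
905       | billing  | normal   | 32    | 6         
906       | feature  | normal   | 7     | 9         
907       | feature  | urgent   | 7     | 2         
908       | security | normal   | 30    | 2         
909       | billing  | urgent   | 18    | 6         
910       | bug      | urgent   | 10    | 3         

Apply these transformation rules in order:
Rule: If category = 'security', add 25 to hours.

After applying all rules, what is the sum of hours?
199

Step 1: Count records where category = 'security': 2
Step 2: Total bonus added: 2 × 25 = 50
Step 3: Original sum of hours: 149
Step 4: Final sum = 149 + 50 = 199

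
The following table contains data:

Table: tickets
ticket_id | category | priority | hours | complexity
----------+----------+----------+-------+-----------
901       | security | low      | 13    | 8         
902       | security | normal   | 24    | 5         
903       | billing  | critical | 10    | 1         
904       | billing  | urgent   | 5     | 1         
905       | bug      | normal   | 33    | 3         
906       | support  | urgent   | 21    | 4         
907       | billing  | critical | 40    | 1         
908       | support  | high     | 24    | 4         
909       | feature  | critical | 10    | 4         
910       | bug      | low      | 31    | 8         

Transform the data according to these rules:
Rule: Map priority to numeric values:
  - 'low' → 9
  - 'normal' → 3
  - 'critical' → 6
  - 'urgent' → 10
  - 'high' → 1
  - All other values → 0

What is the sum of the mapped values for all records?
63

Step 1: Apply mapping to each record
Step 2: Count by status:
  'low': 2 records × 9 = 18
  'normal': 2 records × 3 = 6
  'critical': 3 records × 6 = 18
  'urgent': 2 records × 10 = 20
  'high': 1 records × 1 = 1
Step 3: Sum all mapped values = 63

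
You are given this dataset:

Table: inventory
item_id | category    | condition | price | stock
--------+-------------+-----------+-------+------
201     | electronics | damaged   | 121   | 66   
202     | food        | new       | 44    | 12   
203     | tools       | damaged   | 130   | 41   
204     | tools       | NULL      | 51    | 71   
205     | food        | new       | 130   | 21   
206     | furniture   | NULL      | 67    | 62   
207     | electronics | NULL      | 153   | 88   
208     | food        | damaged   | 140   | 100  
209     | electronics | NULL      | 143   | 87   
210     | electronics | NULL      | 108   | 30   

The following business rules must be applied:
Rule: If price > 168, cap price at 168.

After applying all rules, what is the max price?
153

Step 1: Original maximum price = 153
Step 2: Check cap of 168 against maximum
Step 3: No records exceed the cap (max 153 <= cap 168), so no capping applies
Step 4: Maximum after transformation = 153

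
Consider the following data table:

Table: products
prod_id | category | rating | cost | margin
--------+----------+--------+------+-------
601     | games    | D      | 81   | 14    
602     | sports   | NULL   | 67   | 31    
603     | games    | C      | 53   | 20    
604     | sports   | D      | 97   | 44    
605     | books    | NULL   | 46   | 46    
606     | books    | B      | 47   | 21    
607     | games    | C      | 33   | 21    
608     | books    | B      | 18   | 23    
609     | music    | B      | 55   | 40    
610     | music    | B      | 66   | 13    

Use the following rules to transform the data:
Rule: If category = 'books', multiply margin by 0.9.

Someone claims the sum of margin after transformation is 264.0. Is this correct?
Yes, the result is correct.

Step 1: Calculate the correct sum after transformation
Step 2: Apply multiplier 0.9 to records where category = 'books'
Step 3: Correct result = 264.0
Step 4: Claimed result = 264.0
Step 5: 264.0 = 264.0 ✓
Conclusion: The claimed result is correct.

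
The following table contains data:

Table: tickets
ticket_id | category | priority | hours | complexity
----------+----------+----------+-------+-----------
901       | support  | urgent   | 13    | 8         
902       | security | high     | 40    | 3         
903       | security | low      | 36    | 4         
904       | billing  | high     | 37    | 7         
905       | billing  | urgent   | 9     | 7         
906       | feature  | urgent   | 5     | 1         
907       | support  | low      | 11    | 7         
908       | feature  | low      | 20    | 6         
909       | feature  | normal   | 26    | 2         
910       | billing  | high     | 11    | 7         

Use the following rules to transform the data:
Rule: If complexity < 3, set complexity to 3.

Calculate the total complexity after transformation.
55

Step 1: 2 records have complexity < 3
Step 2: These records originally summed to 3
Step 3: After setting to minimum: 2 × 3 = 6
Step 4: Unaffected records sum: 49
Step 5: Final sum = 6 + 49 = 55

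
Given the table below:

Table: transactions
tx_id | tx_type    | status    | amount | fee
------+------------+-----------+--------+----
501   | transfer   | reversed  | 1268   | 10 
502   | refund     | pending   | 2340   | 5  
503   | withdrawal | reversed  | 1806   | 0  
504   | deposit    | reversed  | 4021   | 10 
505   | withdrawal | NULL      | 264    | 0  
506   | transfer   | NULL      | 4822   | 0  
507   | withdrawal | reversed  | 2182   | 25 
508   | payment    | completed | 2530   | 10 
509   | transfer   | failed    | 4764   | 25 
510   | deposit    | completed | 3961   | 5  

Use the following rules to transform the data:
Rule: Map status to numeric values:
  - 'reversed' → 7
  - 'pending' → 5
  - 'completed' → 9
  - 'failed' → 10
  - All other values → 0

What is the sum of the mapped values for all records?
61

Step 1: Apply mapping to each record
Step 2: Count by status:
  'reversed': 4 records × 7 = 28
  'pending': 1 records × 5 = 5
  'completed': 2 records × 9 = 18
  'failed': 1 records × 10 = 10
Step 3: Sum all mapped values = 61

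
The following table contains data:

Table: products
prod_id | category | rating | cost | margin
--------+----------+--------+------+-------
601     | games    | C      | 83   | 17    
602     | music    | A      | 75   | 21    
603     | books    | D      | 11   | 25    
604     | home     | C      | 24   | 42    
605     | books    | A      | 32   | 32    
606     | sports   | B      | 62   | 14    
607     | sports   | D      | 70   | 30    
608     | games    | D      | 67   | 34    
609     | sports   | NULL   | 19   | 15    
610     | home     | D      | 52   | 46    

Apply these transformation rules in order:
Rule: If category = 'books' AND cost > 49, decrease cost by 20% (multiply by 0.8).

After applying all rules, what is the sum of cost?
495

Step 1: Find records where category = 'books' AND cost > 49
Step 2: 0 records match, summing to 0
Step 3: After multiplier: 0 × 0.8 = 0.0
Step 4: Unaffected records sum: 495
Step 5: Final sum = 0.0 + 495 = 495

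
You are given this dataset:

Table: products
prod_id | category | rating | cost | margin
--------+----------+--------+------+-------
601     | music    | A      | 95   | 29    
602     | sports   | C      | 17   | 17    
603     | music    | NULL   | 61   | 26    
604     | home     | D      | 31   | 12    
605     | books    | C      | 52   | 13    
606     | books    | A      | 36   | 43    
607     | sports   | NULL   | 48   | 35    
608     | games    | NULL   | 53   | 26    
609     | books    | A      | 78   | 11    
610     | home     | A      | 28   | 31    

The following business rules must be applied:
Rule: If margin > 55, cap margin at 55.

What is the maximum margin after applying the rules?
43

Step 1: Original maximum margin = 43
Step 2: Check cap of 55 against maximum
Step 3: No records exceed the cap (max 43 <= cap 55), so no capping applies
Step 4: Maximum after transformation = 43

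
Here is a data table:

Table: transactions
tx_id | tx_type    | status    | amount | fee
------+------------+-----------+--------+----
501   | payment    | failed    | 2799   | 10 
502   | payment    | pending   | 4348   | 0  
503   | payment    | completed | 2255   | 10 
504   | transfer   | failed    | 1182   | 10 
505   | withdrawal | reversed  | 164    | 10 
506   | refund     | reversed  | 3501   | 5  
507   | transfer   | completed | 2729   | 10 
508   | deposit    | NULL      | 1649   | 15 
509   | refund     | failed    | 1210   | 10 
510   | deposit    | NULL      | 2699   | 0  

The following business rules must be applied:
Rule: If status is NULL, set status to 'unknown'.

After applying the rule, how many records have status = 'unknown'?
2

Step 1: Count records where status IS NULL
Step 2: Found 2 records with NULL status
Step 3: These records will have status set to 'unknown'
Step 4: Records already having status = 'unknown': 0
Step 5: Answer: 2 + 0 = 2 records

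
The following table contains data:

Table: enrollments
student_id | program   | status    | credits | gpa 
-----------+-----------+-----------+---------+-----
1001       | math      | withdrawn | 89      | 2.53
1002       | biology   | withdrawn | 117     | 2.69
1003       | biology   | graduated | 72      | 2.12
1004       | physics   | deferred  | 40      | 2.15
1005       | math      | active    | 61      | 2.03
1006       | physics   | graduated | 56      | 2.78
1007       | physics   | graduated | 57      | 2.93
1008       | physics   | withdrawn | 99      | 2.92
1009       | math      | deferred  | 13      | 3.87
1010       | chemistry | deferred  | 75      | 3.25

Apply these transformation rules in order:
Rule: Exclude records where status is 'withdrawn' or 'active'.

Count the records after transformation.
6

Step 1: Count records to exclude
  - 3 (withdrawn) + 1 (active) = 4 records
Step 2: Total records: 10
Step 3: Remaining = 10 - 4 = 6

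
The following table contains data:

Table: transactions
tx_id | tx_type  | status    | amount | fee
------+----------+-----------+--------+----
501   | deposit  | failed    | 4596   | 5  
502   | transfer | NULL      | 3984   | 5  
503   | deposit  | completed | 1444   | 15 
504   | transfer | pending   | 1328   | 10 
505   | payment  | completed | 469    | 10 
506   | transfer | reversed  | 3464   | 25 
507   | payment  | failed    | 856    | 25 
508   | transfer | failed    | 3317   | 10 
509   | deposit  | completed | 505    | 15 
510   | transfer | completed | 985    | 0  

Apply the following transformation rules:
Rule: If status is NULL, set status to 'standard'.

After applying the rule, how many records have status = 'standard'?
1

Step 1: Count records where status IS NULL
Step 2: Found 1 records with NULL status
Step 3: These records will have status set to 'standard'
Step 4: Records already having status = 'standard': 0
Step 5: Answer: 1 + 0 = 1 records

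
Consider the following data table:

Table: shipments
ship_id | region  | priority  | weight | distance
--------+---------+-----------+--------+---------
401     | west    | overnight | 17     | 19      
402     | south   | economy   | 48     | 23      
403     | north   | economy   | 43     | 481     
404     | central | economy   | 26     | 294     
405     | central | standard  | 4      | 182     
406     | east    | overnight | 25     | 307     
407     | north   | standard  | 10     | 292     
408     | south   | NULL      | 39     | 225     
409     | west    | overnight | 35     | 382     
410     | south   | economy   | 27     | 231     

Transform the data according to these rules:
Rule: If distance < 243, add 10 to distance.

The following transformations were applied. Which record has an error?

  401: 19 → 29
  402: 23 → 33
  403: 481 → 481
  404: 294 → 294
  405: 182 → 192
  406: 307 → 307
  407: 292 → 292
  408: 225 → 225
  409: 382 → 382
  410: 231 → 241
Record 408 has an error. The correct transformed value should be 235, not 225.

Step 1: Check each record against the rule
Step 2: Record 408 has distance = 225
Step 3: Since 225 < 243, the bonus should have been applied
Step 4: Correct value = 235, but claimed value = 225
Conclusion: Record 408 has the error.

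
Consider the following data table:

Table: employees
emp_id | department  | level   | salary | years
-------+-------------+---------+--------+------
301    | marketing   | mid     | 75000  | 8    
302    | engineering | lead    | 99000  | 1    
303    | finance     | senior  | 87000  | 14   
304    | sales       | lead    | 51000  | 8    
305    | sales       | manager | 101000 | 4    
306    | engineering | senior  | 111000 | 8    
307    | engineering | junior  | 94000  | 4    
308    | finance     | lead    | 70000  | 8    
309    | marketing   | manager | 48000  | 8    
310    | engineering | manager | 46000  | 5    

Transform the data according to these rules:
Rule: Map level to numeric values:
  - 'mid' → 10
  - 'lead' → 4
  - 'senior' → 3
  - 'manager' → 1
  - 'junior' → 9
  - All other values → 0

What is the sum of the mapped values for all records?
40

Step 1: Apply mapping to each record
Step 2: Count by status:
  'mid': 1 records × 10 = 10
  'lead': 3 records × 4 = 12
  'senior': 2 records × 3 = 6
  'manager': 3 records × 1 = 3
  'junior': 1 records × 9 = 9
Step 3: Sum all mapped values = 40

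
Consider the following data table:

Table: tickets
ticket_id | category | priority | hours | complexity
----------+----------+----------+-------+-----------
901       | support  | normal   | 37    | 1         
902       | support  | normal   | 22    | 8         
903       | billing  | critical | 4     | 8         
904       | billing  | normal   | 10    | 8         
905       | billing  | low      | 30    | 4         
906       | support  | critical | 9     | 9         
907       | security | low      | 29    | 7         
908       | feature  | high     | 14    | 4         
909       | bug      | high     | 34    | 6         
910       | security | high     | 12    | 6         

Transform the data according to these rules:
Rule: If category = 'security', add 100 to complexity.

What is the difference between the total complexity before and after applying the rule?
200

Step 1: Original sum of complexity = 61
Step 2: 2 records have category = 'security'
Step 3: Each affected record changes by 100
Step 4: Total change = 2 × 100 = 200
Step 5: New sum = 61 + 200 = 261
Step 6: Difference = |261 - 61| = 200
        (Sum increased by 200)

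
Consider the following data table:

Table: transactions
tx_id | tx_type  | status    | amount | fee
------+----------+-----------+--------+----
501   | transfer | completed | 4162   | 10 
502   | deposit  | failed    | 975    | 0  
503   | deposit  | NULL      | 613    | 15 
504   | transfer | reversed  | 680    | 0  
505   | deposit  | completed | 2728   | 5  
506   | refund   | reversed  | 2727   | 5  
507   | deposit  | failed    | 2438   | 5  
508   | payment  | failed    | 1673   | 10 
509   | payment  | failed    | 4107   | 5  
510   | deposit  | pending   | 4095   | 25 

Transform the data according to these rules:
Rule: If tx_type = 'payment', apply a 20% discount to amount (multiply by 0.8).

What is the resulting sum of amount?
23042.0

Step 1: Records with tx_type = 'payment' have total amount = 5780
Step 2: Apply multiplier: 5780 × 0.8 = 4624.0
Step 3: Other records total: 18418
Step 4: Final sum = 4624.0 + 18418 = 23042.0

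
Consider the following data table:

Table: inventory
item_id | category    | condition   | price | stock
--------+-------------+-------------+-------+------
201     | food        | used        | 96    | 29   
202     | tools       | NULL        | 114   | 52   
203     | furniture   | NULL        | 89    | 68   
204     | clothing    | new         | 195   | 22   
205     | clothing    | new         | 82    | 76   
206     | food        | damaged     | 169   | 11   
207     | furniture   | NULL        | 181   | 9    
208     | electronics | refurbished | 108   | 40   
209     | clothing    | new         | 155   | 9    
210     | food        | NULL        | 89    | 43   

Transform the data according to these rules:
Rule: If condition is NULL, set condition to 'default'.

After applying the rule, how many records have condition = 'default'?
4

Step 1: Count records where condition IS NULL
Step 2: Found 4 records with NULL condition
Step 3: These records will have condition set to 'default'
Step 4: Records already having condition = 'default': 0
Step 5: Answer: 4 + 0 = 4 records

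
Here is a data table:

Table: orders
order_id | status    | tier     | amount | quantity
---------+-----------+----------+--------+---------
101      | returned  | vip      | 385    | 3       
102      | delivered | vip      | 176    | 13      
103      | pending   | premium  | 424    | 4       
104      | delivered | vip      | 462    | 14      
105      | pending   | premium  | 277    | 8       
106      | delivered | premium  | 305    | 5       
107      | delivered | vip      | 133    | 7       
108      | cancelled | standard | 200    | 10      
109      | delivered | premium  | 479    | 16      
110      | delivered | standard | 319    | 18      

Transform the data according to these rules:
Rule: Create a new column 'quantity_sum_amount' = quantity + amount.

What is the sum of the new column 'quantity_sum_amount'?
3258

Step 1: For each record, compute quantity + amount
Example calculations:
  3 + 385 = 388
  13 + 176 = 189
  4 + 424 = 428
  ...
Step 2: Sum all derived values
Step 3: Total = 3258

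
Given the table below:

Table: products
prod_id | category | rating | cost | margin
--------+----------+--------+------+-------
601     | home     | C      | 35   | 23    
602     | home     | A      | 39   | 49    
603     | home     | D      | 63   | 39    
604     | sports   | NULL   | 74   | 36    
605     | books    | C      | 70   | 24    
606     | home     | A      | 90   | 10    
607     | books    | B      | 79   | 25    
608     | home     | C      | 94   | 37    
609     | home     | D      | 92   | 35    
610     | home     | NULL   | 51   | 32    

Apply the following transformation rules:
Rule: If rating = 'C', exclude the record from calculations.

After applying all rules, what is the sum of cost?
488

Step 1: Identify records where rating = 'C'
Step 2: The excluded records sum to 199
Step 3: Original total cost = 687
Step 4: Remaining total = 687 - 199 = 488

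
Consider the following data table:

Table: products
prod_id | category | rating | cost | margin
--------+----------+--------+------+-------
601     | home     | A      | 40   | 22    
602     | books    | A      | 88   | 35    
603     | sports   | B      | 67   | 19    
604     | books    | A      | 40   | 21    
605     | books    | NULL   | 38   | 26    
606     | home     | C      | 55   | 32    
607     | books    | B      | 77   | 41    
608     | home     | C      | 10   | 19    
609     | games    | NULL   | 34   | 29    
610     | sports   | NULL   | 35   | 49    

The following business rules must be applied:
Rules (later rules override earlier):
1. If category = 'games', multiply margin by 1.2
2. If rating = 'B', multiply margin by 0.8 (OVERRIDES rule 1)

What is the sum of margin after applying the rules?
286.8

Step 1: Rule 2 takes priority for records with rating = 'B'
  - 2 records: 60 × 0.8 = 48.0
Step 2: Rule 1 applies to remaining records with category = 'games'
  - 1 records: 29 × 1.2 = 34.8
Step 3: Other records unchanged: 204
Step 4: Final sum = 48.0 + 34.8 + 204 = 286.8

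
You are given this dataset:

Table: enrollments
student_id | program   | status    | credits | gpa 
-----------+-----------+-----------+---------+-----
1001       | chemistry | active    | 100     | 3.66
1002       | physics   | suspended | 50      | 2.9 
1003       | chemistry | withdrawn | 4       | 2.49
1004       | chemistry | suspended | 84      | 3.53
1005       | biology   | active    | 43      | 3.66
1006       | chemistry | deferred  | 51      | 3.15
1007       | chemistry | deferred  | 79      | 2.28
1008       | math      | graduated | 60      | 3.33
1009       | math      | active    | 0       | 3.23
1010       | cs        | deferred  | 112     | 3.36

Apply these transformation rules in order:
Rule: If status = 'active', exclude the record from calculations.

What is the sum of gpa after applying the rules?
21.04

Step 1: Identify records where status = 'active'
Step 2: The excluded records sum to 10.55
Step 3: Original total gpa = 31.59
Step 4: Remaining total = 31.59 - 10.55 = 21.04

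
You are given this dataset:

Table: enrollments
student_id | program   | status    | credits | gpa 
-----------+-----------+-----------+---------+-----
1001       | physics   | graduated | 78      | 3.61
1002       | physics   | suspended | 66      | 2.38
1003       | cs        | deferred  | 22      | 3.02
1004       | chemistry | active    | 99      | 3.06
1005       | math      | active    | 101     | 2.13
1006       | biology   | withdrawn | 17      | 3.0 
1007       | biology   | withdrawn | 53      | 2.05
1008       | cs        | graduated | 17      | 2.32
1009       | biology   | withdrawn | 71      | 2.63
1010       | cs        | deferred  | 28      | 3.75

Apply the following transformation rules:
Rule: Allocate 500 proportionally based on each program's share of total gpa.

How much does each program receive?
biology: 137.39, chemistry: 54.74, cs: 162.61, math: 38.1, physics: 107.16

Step 1: Calculate total gpa = 27.95
Step 2: Calculate each program's proportion:
  biology: 7.68/27.95 = 27.48% → 137.39
  chemistry: 3.06/27.95 = 10.95% → 54.74
  cs: 9.09/27.95 = 32.52% → 162.61
  math: 2.13/27.95 = 7.62% → 38.1
  physics: 5.99/27.95 = 21.43% → 107.16
Step 3: Verify: sum of allocations ≈ 500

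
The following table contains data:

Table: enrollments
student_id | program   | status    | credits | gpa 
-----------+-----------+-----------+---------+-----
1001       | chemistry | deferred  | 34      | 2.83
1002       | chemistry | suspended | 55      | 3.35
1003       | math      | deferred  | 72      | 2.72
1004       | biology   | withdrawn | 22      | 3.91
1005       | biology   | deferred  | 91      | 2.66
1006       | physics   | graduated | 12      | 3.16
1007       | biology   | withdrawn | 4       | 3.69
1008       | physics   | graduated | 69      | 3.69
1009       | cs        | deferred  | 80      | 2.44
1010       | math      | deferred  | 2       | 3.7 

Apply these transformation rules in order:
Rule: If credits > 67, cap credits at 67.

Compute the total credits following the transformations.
397

Step 1: 4 records have credits > 67
Step 2: These records originally summed to 312
Step 3: After capping: 4 × 67 = 268
Step 4: Unaffected records sum: 129
Step 5: Final sum = 268 + 129 = 397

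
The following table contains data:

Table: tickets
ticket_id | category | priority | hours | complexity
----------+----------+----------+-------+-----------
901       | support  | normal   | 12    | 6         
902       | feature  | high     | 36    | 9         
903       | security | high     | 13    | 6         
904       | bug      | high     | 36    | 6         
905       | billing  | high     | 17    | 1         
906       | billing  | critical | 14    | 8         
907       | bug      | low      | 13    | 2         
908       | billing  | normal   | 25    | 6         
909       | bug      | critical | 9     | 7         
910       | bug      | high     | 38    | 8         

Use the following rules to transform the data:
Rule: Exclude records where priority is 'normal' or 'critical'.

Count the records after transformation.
6

Step 1: Count records to exclude
  - 2 (normal) + 2 (critical) = 4 records
Step 2: Total records: 10
Step 3: Remaining = 10 - 4 = 6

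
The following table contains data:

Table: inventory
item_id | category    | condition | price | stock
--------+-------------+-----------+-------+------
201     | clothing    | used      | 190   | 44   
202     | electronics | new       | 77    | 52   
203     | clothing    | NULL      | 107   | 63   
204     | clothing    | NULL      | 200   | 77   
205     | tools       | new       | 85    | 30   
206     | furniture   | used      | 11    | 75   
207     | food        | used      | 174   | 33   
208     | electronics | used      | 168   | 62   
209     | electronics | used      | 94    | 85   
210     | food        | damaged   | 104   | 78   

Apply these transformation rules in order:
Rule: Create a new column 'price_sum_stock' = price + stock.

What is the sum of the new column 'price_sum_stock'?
1809

Step 1: For each record, compute price + stock
Example calculations:
  190 + 44 = 234
  77 + 52 = 129
  107 + 63 = 170
  ...
Step 2: Sum all derived values
Step 3: Total = 1809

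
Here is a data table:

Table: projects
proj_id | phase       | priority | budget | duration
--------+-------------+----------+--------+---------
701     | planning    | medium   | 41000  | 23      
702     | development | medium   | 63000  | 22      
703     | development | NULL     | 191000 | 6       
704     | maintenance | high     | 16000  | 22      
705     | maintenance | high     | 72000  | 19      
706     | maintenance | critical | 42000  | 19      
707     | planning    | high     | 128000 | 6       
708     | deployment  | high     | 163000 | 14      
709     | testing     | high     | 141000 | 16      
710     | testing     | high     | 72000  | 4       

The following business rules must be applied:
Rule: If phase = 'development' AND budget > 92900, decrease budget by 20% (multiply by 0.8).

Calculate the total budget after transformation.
890800.0

Step 1: Find records where phase = 'development' AND budget > 92900
Step 2: 1 records match, summing to 191000
Step 3: After multiplier: 191000 × 0.8 = 152800.0
Step 4: Unaffected records sum: 738000
Step 5: Final sum = 152800.0 + 738000 = 890800.0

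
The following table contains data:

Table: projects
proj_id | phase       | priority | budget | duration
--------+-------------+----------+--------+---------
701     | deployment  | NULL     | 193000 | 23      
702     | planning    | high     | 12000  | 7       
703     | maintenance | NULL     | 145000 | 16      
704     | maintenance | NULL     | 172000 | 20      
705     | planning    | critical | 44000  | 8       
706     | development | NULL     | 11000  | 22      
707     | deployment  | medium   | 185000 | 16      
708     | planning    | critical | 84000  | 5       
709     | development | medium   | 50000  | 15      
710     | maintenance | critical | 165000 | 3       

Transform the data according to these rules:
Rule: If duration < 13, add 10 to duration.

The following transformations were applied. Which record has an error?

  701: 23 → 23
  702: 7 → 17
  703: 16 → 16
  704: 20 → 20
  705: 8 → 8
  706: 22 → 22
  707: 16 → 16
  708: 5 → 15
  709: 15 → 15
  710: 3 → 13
Record 705 has an error. The correct transformed value should be 18, not 8.

Step 1: Check each record against the rule
Step 2: Record 705 has duration = 8
Step 3: Since 8 < 13, the bonus should have been applied
Step 4: Correct value = 18, but claimed value = 8
Conclusion: Record 705 has the error.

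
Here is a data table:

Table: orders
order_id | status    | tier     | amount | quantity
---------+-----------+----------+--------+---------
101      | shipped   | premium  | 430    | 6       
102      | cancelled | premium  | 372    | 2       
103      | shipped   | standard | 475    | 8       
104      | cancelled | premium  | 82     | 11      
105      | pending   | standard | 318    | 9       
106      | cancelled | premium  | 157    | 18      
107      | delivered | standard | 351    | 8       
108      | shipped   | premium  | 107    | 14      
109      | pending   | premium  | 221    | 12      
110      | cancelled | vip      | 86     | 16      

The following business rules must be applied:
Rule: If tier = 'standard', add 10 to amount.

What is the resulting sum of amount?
2629

Step 1: Count records where tier = 'standard': 3
Step 2: Total bonus added: 3 × 10 = 30
Step 3: Original sum of amount: 2599
Step 4: Final sum = 2599 + 30 = 2629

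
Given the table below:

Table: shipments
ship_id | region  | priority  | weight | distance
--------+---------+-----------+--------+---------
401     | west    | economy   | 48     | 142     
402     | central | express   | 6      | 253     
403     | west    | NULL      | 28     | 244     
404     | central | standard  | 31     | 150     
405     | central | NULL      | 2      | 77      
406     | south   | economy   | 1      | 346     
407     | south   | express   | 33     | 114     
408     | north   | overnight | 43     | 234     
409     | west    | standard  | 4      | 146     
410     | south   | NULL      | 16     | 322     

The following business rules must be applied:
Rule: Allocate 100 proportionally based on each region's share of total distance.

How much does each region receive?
central: 23.67, north: 11.54, south: 38.56, west: 26.23

Step 1: Calculate total distance = 2028
Step 2: Calculate each region's proportion:
  central: 480/2028 = 23.67% → 23.67
  north: 234/2028 = 11.54% → 11.54
  south: 782/2028 = 38.56% → 38.56
  west: 532/2028 = 26.23% → 26.23
Step 3: Verify: sum of allocations ≈ 100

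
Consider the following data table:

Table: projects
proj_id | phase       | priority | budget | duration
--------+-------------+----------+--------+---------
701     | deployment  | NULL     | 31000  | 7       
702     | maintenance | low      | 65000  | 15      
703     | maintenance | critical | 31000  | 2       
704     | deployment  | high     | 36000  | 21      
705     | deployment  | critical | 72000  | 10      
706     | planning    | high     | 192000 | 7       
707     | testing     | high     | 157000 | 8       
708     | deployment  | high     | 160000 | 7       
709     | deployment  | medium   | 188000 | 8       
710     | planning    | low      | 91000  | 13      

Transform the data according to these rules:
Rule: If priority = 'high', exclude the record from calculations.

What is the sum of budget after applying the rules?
478000

Step 1: Identify records where priority = 'high'
Step 2: The excluded records sum to 545000
Step 3: Original total budget = 1023000
Step 4: Remaining total = 1023000 - 545000 = 478000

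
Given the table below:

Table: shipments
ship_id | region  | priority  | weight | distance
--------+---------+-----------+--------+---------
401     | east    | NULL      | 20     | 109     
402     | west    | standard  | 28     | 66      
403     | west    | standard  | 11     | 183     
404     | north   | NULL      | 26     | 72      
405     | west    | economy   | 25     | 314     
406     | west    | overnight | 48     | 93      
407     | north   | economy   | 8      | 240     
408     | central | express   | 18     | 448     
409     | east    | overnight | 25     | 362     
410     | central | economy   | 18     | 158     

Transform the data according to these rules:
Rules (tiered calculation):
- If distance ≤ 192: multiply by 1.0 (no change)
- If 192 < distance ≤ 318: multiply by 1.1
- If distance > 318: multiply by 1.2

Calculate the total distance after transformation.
2262.4

Step 1: Tier 1 (distance ≤ 192): 6 records, sum = 681 × 1.0 = 681.0
Step 2: Tier 2 (192 < distance ≤ 318): 2 records, sum = 554 × 1.1 = 609.4
Step 3: Tier 3 (distance > 318): 2 records, sum = 810 × 1.2 = 972.0
Step 4: Final sum = 681.0 + 609.4 + 972.0 = 2262.4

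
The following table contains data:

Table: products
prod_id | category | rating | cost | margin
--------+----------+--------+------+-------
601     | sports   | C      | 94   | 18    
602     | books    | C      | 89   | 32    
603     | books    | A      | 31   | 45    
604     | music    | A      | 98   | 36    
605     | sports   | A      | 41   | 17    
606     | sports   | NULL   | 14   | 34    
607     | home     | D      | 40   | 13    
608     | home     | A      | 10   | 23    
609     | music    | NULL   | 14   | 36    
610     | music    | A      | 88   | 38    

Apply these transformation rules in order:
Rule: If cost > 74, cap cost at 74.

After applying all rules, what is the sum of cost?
446

Step 1: 4 records have cost > 74
Step 2: These records originally summed to 369
Step 3: After capping: 4 × 74 = 296
Step 4: Unaffected records sum: 150
Step 5: Final sum = 296 + 150 = 446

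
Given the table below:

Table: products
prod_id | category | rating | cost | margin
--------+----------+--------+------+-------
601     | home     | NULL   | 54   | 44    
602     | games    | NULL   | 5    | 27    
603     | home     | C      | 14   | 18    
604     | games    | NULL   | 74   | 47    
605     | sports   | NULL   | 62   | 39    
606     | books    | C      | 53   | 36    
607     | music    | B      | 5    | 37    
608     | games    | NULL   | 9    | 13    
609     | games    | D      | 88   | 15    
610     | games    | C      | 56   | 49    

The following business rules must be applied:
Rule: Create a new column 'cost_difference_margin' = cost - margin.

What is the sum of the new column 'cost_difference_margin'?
95

Step 1: For each record, compute cost - margin
Example calculations:
  54 - 44 = 10
  5 - 27 = -22
  14 - 18 = -4
  ...
Step 2: Sum all derived values
Step 3: Total = 95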